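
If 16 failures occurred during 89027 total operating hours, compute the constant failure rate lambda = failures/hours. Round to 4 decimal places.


failures = 16
total_hours = 89027
lambda = 16 / 89027
lambda = 0.0002

0.0002


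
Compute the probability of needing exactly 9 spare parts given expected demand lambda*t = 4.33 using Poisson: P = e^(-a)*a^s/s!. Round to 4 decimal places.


a = 4.33, s = 9
e^(-a) = e^(-4.33) = 0.0132
a^s = 4.33^9 = 535045.9329
s! = 362880
P = 0.0132 * 535045.9329 / 362880
P = 0.0194

0.0194


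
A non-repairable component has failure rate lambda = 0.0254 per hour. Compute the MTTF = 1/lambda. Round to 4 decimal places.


lambda = 0.0254
MTTF = 1 / 0.0254
MTTF = 39.3701

39.3701


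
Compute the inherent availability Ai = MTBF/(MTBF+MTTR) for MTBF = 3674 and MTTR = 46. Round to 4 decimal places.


MTBF = 3674
MTTR = 46
MTBF + MTTR = 3720
Ai = 3674 / 3720
Ai = 0.9876

0.9876


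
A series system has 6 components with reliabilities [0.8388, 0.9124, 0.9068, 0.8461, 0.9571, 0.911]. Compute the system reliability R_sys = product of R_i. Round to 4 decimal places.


Components: [0.8388, 0.9124, 0.9068, 0.8461, 0.9571, 0.911]
After component 1 (R=0.8388): product = 0.8388
After component 2 (R=0.9124): product = 0.7653
After component 3 (R=0.9068): product = 0.694
After component 4 (R=0.8461): product = 0.5872
After component 5 (R=0.9571): product = 0.562
After component 6 (R=0.911): product = 0.512
R_sys = 0.512

0.512


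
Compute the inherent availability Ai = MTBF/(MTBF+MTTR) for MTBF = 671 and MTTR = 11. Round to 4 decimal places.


MTBF = 671
MTTR = 11
MTBF + MTTR = 682
Ai = 671 / 682
Ai = 0.9839

0.9839


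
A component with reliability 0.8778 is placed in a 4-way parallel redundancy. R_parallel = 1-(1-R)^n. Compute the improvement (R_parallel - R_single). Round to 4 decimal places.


R_single = 0.8778, n = 4
1 - R_single = 0.1222
(1 - R_single)^n = 0.1222^4 = 0.0002
R_parallel = 1 - 0.0002 = 0.9998
Improvement = 0.9998 - 0.8778
Improvement = 0.122

0.122


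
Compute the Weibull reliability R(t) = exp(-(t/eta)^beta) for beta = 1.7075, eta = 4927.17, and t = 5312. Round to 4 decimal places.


beta = 1.7075, eta = 4927.17, t = 5312
t/eta = 5312 / 4927.17 = 1.0781
(t/eta)^beta = 1.0781^1.7075 = 1.137
R(t) = exp(-1.137)
R(t) = 0.3208

0.3208


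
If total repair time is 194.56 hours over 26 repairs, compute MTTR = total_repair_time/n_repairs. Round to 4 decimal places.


total_repair_time = 194.56
n_repairs = 26
MTTR = 194.56 / 26
MTTR = 7.4831

7.4831


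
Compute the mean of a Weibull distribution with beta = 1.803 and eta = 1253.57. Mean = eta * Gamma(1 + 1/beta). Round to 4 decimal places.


beta = 1.803, eta = 1253.57
1/beta = 0.5546
1 + 1/beta = 1.5546
Gamma(1.5546) = 0.8892
Mean = 1253.57 * 0.8892
Mean = 1114.6938

1114.6938


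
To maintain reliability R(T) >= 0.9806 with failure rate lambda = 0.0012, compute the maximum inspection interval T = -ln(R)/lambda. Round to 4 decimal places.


R_target = 0.9806
lambda = 0.0012
-ln(0.9806) = 0.0196
T = 0.0196 / 0.0012
T = 16.3255

16.3255


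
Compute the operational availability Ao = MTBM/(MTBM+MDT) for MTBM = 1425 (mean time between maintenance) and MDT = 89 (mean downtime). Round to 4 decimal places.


MTBM = 1425
MDT = 89
MTBM + MDT = 1514
Ao = 1425 / 1514
Ao = 0.9412

0.9412


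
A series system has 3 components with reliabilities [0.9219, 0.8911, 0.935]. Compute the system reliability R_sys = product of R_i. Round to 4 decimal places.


Components: [0.9219, 0.8911, 0.935]
After component 1 (R=0.9219): product = 0.9219
After component 2 (R=0.8911): product = 0.8215
After component 3 (R=0.935): product = 0.7681
R_sys = 0.7681

0.7681


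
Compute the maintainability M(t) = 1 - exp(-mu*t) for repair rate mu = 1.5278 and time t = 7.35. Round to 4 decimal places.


mu = 1.5278, t = 7.35
mu * t = 1.5278 * 7.35 = 11.2293
exp(-11.2293) = 0.0
M(t) = 1 - 0.0
M(t) = 1.0

1.0


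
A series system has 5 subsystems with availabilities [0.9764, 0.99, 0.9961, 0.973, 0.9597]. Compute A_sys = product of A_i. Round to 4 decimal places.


Subsystems: [0.9764, 0.99, 0.9961, 0.973, 0.9597]
After subsystem 1 (A=0.9764): product = 0.9764
After subsystem 2 (A=0.99): product = 0.9666
After subsystem 3 (A=0.9961): product = 0.9629
After subsystem 4 (A=0.973): product = 0.9369
After subsystem 5 (A=0.9597): product = 0.8991
A_sys = 0.8991

0.8991


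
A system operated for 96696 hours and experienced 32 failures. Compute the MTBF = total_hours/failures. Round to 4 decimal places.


total_hours = 96696
failures = 32
MTBF = 96696 / 32
MTBF = 3021.75

3021.75


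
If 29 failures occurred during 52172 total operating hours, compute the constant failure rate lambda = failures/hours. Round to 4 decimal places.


failures = 29
total_hours = 52172
lambda = 29 / 52172
lambda = 0.0006

0.0006


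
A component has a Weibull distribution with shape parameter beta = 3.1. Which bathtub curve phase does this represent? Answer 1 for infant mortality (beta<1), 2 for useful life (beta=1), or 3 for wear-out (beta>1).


beta = 3.1
Compare beta to 1:
beta < 1 => infant mortality (phase 1)
beta = 1 => useful life (phase 2)
beta > 1 => wear-out (phase 3)
Since beta = 3.1, this is wear-out (increasing failure rate)
Phase = 3

3


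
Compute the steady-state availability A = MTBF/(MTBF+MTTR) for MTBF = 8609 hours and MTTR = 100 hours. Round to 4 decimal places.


MTBF = 8609
MTTR = 100
MTBF + MTTR = 8709
A = 8609 / 8709
A = 0.9885

0.9885


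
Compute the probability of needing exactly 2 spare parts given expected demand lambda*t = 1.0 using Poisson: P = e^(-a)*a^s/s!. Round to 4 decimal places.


a = 1.0, s = 2
e^(-a) = e^(-1.0) = 0.3679
a^s = 1.0^2 = 1.0
s! = 2
P = 0.3679 * 1.0 / 2
P = 0.1839

0.1839


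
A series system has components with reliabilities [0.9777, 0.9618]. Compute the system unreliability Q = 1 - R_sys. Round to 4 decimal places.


Components: [0.9777, 0.9618]
After component 1: product = 0.9777
After component 2: product = 0.9404
R_sys = 0.9404
Q = 1 - 0.9404 = 0.0596

0.0596


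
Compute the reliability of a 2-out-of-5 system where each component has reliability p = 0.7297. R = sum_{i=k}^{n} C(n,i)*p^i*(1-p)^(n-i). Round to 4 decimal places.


k = 2, n = 5, p = 0.7297
i=2: C(5,2)=10 * 0.7297^2 * 0.2703^3 = 0.1052
i=3: C(5,3)=10 * 0.7297^3 * 0.2703^2 = 0.2839
i=4: C(5,4)=5 * 0.7297^4 * 0.2703^1 = 0.3832
i=5: C(5,5)=1 * 0.7297^5 * 0.2703^0 = 0.2069
R = sum of terms = 0.9791

0.9791


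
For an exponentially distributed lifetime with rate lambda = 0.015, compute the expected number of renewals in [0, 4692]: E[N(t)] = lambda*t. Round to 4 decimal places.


lambda = 0.015
t = 4692
E[N(t)] = lambda * t
E[N(t)] = 0.015 * 4692
E[N(t)] = 70.38

70.38


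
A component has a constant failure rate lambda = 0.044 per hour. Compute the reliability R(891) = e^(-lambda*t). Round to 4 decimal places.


lambda = 0.044
t = 891
lambda * t = 39.204
R(t) = e^(-39.204)
R(t) = 0.0

0.0


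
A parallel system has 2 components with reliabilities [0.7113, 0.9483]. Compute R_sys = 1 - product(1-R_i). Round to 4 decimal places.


Components: [0.7113, 0.9483]
(1 - 0.7113) = 0.2887, running product = 0.2887
(1 - 0.9483) = 0.0517, running product = 0.0149
Product of (1-R_i) = 0.0149
R_sys = 1 - 0.0149 = 0.9851

0.9851


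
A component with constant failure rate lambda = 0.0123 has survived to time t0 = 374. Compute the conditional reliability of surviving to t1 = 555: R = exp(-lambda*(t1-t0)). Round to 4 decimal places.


lambda = 0.0123
t0 = 374, t1 = 555
t1 - t0 = 181
lambda * (t1-t0) = 0.0123 * 181 = 2.2263
R = exp(-2.2263)
R = 0.1079

0.1079


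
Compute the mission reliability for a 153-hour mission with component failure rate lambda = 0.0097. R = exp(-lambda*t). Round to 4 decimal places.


lambda = 0.0097
mission_time = 153
lambda * t = 0.0097 * 153 = 1.4841
R = exp(-1.4841)
R = 0.2267

0.2267


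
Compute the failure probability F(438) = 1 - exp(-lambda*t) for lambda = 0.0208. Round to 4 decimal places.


lambda = 0.0208, t = 438
lambda * t = 9.1104
exp(-9.1104) = 0.0001
F(t) = 1 - 0.0001
F(t) = 0.9999

0.9999


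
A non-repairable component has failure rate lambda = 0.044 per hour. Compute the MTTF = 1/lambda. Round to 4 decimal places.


lambda = 0.044
MTTF = 1 / 0.044
MTTF = 22.7273

22.7273


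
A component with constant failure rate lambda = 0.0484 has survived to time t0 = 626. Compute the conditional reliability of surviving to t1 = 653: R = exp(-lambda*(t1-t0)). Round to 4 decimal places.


lambda = 0.0484
t0 = 626, t1 = 653
t1 - t0 = 27
lambda * (t1-t0) = 0.0484 * 27 = 1.3068
R = exp(-1.3068)
R = 0.2707

0.2707


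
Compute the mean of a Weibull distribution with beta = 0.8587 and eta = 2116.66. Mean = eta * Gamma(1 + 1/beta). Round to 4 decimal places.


beta = 0.8587, eta = 2116.66
1/beta = 1.1646
1 + 1/beta = 2.1646
Gamma(2.1646) = 1.0811
Mean = 2116.66 * 1.0811
Mean = 2288.4039

2288.4039


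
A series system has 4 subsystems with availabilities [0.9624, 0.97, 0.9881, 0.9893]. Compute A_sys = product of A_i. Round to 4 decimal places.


Subsystems: [0.9624, 0.97, 0.9881, 0.9893]
After subsystem 1 (A=0.9624): product = 0.9624
After subsystem 2 (A=0.97): product = 0.9335
After subsystem 3 (A=0.9881): product = 0.9224
After subsystem 4 (A=0.9893): product = 0.9125
A_sys = 0.9125

0.9125


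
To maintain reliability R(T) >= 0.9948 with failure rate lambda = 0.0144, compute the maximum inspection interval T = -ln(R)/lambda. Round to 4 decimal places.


R_target = 0.9948
lambda = 0.0144
-ln(0.9948) = 0.0052
T = 0.0052 / 0.0144
T = 0.3621

0.3621


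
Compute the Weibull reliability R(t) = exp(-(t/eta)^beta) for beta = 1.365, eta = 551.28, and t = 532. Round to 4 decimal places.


beta = 1.365, eta = 551.28, t = 532
t/eta = 532 / 551.28 = 0.965
(t/eta)^beta = 0.965^1.365 = 0.9526
R(t) = exp(-0.9526)
R(t) = 0.3857

0.3857


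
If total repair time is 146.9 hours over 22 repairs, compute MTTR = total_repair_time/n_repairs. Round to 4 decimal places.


total_repair_time = 146.9
n_repairs = 22
MTTR = 146.9 / 22
MTTR = 6.6773

6.6773


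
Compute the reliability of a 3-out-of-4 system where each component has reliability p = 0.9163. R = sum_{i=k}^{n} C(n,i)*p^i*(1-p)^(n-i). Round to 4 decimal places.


k = 3, n = 4, p = 0.9163
i=3: C(4,3)=4 * 0.9163^3 * 0.0837^1 = 0.2576
i=4: C(4,4)=1 * 0.9163^4 * 0.0837^0 = 0.7049
R = sum of terms = 0.9625

0.9625


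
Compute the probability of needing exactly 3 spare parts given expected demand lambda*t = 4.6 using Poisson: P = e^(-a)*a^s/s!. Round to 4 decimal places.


a = 4.6, s = 3
e^(-a) = e^(-4.6) = 0.0101
a^s = 4.6^3 = 97.336
s! = 6
P = 0.0101 * 97.336 / 6
P = 0.1631

0.1631


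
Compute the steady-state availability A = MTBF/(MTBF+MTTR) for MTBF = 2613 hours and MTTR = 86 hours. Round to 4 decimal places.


MTBF = 2613
MTTR = 86
MTBF + MTTR = 2699
A = 2613 / 2699
A = 0.9681

0.9681


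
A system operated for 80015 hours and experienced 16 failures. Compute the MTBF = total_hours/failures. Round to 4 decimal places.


total_hours = 80015
failures = 16
MTBF = 80015 / 16
MTBF = 5000.9375

5000.9375


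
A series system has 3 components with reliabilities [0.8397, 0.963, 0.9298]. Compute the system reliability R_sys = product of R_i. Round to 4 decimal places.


Components: [0.8397, 0.963, 0.9298]
After component 1 (R=0.8397): product = 0.8397
After component 2 (R=0.963): product = 0.8086
After component 3 (R=0.9298): product = 0.7519
R_sys = 0.7519

0.7519


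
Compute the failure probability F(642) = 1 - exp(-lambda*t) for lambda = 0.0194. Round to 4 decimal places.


lambda = 0.0194, t = 642
lambda * t = 12.4548
exp(-12.4548) = 0.0
F(t) = 1 - 0.0
F(t) = 1.0

1.0


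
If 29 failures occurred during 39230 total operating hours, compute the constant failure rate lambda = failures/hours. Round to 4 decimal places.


failures = 29
total_hours = 39230
lambda = 29 / 39230
lambda = 0.0007

0.0007


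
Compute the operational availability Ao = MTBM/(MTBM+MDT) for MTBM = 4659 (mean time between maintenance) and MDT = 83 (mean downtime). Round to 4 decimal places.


MTBM = 4659
MDT = 83
MTBM + MDT = 4742
Ao = 4659 / 4742
Ao = 0.9825

0.9825


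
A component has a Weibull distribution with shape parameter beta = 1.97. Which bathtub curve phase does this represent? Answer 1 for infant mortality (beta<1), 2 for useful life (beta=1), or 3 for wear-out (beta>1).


beta = 1.97
Compare beta to 1:
beta < 1 => infant mortality (phase 1)
beta = 1 => useful life (phase 2)
beta > 1 => wear-out (phase 3)
Since beta = 1.97, this is wear-out (increasing failure rate)
Phase = 3

3


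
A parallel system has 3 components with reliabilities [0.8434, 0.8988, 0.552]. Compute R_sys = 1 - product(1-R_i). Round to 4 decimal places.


Components: [0.8434, 0.8988, 0.552]
(1 - 0.8434) = 0.1566, running product = 0.1566
(1 - 0.8988) = 0.1012, running product = 0.0158
(1 - 0.552) = 0.448, running product = 0.0071
Product of (1-R_i) = 0.0071
R_sys = 1 - 0.0071 = 0.9929

0.9929


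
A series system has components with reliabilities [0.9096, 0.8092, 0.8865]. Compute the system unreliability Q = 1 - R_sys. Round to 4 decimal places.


Components: [0.9096, 0.8092, 0.8865]
After component 1: product = 0.9096
After component 2: product = 0.736
After component 3: product = 0.6525
R_sys = 0.6525
Q = 1 - 0.6525 = 0.3475

0.3475


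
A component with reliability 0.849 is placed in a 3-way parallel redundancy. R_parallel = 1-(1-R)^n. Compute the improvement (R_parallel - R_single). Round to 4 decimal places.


R_single = 0.849, n = 3
1 - R_single = 0.151
(1 - R_single)^n = 0.151^3 = 0.0034
R_parallel = 1 - 0.0034 = 0.9966
Improvement = 0.9966 - 0.849
Improvement = 0.1476

0.1476


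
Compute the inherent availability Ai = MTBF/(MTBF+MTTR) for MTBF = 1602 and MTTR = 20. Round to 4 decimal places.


MTBF = 1602
MTTR = 20
MTBF + MTTR = 1622
Ai = 1602 / 1622
Ai = 0.9877

0.9877


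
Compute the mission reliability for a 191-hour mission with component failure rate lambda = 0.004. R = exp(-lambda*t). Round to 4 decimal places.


lambda = 0.004
mission_time = 191
lambda * t = 0.004 * 191 = 0.764
R = exp(-0.764)
R = 0.4658

0.4658


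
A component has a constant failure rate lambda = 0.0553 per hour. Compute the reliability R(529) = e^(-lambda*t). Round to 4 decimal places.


lambda = 0.0553
t = 529
lambda * t = 29.2537
R(t) = e^(-29.2537)
R(t) = 0.0

0.0


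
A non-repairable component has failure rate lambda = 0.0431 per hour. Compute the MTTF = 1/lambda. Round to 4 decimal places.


lambda = 0.0431
MTTF = 1 / 0.0431
MTTF = 23.2019

23.2019


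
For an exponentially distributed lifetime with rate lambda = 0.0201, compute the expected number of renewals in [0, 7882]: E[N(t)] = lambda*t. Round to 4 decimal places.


lambda = 0.0201
t = 7882
E[N(t)] = lambda * t
E[N(t)] = 0.0201 * 7882
E[N(t)] = 158.4282

158.4282


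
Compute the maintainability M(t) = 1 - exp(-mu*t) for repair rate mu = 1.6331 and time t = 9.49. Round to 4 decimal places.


mu = 1.6331, t = 9.49
mu * t = 1.6331 * 9.49 = 15.4981
exp(-15.4981) = 0.0
M(t) = 1 - 0.0
M(t) = 1.0

1.0


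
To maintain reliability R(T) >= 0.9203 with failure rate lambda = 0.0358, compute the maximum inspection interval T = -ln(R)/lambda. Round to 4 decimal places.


R_target = 0.9203
lambda = 0.0358
-ln(0.9203) = 0.0831
T = 0.0831 / 0.0358
T = 2.32

2.32


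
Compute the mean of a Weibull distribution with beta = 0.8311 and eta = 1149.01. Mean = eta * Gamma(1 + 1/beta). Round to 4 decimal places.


beta = 0.8311, eta = 1149.01
1/beta = 1.2032
1 + 1/beta = 2.2032
Gamma(2.2032) = 1.1037
Mean = 1149.01 * 1.1037
Mean = 1268.2098

1268.2098


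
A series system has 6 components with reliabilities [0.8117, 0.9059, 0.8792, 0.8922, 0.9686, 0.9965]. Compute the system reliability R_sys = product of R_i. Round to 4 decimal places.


Components: [0.8117, 0.9059, 0.8792, 0.8922, 0.9686, 0.9965]
After component 1 (R=0.8117): product = 0.8117
After component 2 (R=0.9059): product = 0.7353
After component 3 (R=0.8792): product = 0.6465
After component 4 (R=0.8922): product = 0.5768
After component 5 (R=0.9686): product = 0.5587
After component 6 (R=0.9965): product = 0.5567
R_sys = 0.5567

0.5567


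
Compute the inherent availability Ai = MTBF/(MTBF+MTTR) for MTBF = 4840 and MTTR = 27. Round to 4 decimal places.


MTBF = 4840
MTTR = 27
MTBF + MTTR = 4867
Ai = 4840 / 4867
Ai = 0.9945

0.9945


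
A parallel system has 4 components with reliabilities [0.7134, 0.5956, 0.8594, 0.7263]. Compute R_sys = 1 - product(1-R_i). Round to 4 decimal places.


Components: [0.7134, 0.5956, 0.8594, 0.7263]
(1 - 0.7134) = 0.2866, running product = 0.2866
(1 - 0.5956) = 0.4044, running product = 0.1159
(1 - 0.8594) = 0.1406, running product = 0.0163
(1 - 0.7263) = 0.2737, running product = 0.0045
Product of (1-R_i) = 0.0045
R_sys = 1 - 0.0045 = 0.9955

0.9955


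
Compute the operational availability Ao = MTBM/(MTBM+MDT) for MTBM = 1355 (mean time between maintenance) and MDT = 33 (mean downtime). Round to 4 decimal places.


MTBM = 1355
MDT = 33
MTBM + MDT = 1388
Ao = 1355 / 1388
Ao = 0.9762

0.9762


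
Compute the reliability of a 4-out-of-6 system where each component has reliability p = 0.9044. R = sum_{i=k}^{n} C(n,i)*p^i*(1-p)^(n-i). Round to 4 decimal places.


k = 4, n = 6, p = 0.9044
i=4: C(6,4)=15 * 0.9044^4 * 0.0956^2 = 0.0917
i=5: C(6,5)=6 * 0.9044^5 * 0.0956^1 = 0.3471
i=6: C(6,6)=1 * 0.9044^6 * 0.0956^0 = 0.5472
R = sum of terms = 0.986

0.986


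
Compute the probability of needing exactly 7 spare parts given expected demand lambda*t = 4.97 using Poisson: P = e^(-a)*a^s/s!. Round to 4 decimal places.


a = 4.97, s = 7
e^(-a) = e^(-4.97) = 0.0069
a^s = 4.97^7 = 74902.2254
s! = 5040
P = 0.0069 * 74902.2254 / 5040
P = 0.1032

0.1032


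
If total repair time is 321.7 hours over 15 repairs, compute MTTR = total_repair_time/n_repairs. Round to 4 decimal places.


total_repair_time = 321.7
n_repairs = 15
MTTR = 321.7 / 15
MTTR = 21.4467

21.4467


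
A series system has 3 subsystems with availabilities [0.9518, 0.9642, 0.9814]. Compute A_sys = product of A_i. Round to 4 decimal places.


Subsystems: [0.9518, 0.9642, 0.9814]
After subsystem 1 (A=0.9518): product = 0.9518
After subsystem 2 (A=0.9642): product = 0.9177
After subsystem 3 (A=0.9814): product = 0.9007
A_sys = 0.9007

0.9007


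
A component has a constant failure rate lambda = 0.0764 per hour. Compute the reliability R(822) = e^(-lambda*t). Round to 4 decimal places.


lambda = 0.0764
t = 822
lambda * t = 62.8008
R(t) = e^(-62.8008)
R(t) = 0.0

0.0


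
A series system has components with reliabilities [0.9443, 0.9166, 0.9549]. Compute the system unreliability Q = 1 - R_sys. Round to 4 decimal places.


Components: [0.9443, 0.9166, 0.9549]
After component 1: product = 0.9443
After component 2: product = 0.8655
After component 3: product = 0.8265
R_sys = 0.8265
Q = 1 - 0.8265 = 0.1735

0.1735


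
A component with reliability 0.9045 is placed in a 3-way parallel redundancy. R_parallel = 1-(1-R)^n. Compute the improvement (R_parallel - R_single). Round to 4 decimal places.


R_single = 0.9045, n = 3
1 - R_single = 0.0955
(1 - R_single)^n = 0.0955^3 = 0.0009
R_parallel = 1 - 0.0009 = 0.9991
Improvement = 0.9991 - 0.9045
Improvement = 0.0946

0.0946


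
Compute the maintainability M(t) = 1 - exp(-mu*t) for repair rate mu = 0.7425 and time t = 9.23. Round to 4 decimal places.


mu = 0.7425, t = 9.23
mu * t = 0.7425 * 9.23 = 6.8533
exp(-6.8533) = 0.0011
M(t) = 1 - 0.0011
M(t) = 0.9989

0.9989


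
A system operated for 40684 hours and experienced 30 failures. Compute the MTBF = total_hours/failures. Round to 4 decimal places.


total_hours = 40684
failures = 30
MTBF = 40684 / 30
MTBF = 1356.1333

1356.1333


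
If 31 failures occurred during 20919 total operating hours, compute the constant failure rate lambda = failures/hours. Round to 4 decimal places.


failures = 31
total_hours = 20919
lambda = 31 / 20919
lambda = 0.0015

0.0015


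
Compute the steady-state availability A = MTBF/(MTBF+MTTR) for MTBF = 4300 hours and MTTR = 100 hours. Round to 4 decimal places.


MTBF = 4300
MTTR = 100
MTBF + MTTR = 4400
A = 4300 / 4400
A = 0.9773

0.9773


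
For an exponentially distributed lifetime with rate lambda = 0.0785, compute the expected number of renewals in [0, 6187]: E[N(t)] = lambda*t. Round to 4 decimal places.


lambda = 0.0785
t = 6187
E[N(t)] = lambda * t
E[N(t)] = 0.0785 * 6187
E[N(t)] = 485.6795

485.6795


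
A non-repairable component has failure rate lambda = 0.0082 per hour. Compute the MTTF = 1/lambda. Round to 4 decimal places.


lambda = 0.0082
MTTF = 1 / 0.0082
MTTF = 121.9512

121.9512


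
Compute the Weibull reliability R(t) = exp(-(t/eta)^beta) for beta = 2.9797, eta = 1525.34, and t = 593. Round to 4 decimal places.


beta = 2.9797, eta = 1525.34, t = 593
t/eta = 593 / 1525.34 = 0.3888
(t/eta)^beta = 0.3888^2.9797 = 0.0599
R(t) = exp(-0.0599)
R(t) = 0.9419

0.9419


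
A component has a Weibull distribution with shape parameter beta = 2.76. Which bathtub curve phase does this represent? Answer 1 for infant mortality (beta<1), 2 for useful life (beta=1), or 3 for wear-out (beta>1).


beta = 2.76
Compare beta to 1:
beta < 1 => infant mortality (phase 1)
beta = 1 => useful life (phase 2)
beta > 1 => wear-out (phase 3)
Since beta = 2.76, this is wear-out (increasing failure rate)
Phase = 3

3


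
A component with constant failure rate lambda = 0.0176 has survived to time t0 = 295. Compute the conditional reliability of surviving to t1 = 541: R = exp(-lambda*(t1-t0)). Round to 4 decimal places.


lambda = 0.0176
t0 = 295, t1 = 541
t1 - t0 = 246
lambda * (t1-t0) = 0.0176 * 246 = 4.3296
R = exp(-4.3296)
R = 0.0132

0.0132


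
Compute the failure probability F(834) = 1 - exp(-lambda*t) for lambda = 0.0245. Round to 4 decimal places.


lambda = 0.0245, t = 834
lambda * t = 20.433
exp(-20.433) = 0.0
F(t) = 1 - 0.0
F(t) = 1.0

1.0


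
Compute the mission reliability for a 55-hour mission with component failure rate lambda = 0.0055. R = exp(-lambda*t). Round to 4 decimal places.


lambda = 0.0055
mission_time = 55
lambda * t = 0.0055 * 55 = 0.3025
R = exp(-0.3025)
R = 0.739

0.739


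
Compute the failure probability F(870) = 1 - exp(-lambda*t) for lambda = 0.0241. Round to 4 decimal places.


lambda = 0.0241, t = 870
lambda * t = 20.967
exp(-20.967) = 0.0
F(t) = 1 - 0.0
F(t) = 1.0

1.0


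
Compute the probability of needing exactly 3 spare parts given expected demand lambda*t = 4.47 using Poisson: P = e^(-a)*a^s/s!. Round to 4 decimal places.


a = 4.47, s = 3
e^(-a) = e^(-4.47) = 0.0114
a^s = 4.47^3 = 89.3146
s! = 6
P = 0.0114 * 89.3146 / 6
P = 0.1704

0.1704


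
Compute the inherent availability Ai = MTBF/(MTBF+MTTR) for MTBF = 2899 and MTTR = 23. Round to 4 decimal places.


MTBF = 2899
MTTR = 23
MTBF + MTTR = 2922
Ai = 2899 / 2922
Ai = 0.9921

0.9921


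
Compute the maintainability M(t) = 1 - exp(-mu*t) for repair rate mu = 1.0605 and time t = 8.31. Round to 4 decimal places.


mu = 1.0605, t = 8.31
mu * t = 1.0605 * 8.31 = 8.8128
exp(-8.8128) = 0.0001
M(t) = 1 - 0.0001
M(t) = 0.9999

0.9999


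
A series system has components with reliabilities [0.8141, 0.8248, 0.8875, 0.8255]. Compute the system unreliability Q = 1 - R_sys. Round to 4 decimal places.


Components: [0.8141, 0.8248, 0.8875, 0.8255]
After component 1: product = 0.8141
After component 2: product = 0.6715
After component 3: product = 0.5959
After component 4: product = 0.4919
R_sys = 0.4919
Q = 1 - 0.4919 = 0.5081

0.5081


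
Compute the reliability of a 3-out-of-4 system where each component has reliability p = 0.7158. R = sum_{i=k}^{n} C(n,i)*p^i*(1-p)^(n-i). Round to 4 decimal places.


k = 3, n = 4, p = 0.7158
i=3: C(4,3)=4 * 0.7158^3 * 0.2842^1 = 0.4169
i=4: C(4,4)=1 * 0.7158^4 * 0.2842^0 = 0.2625
R = sum of terms = 0.6794

0.6794


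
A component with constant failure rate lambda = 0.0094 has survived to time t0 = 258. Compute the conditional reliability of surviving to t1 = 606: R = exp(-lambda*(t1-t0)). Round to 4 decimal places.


lambda = 0.0094
t0 = 258, t1 = 606
t1 - t0 = 348
lambda * (t1-t0) = 0.0094 * 348 = 3.2712
R = exp(-3.2712)
R = 0.038

0.038


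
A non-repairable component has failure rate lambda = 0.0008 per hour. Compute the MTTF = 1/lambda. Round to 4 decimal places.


lambda = 0.0008
MTTF = 1 / 0.0008
MTTF = 1250.0

1250.0


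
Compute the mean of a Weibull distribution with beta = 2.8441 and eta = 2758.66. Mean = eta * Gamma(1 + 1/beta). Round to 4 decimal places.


beta = 2.8441, eta = 2758.66
1/beta = 0.3516
1 + 1/beta = 1.3516
Gamma(1.3516) = 0.891
Mean = 2758.66 * 0.891
Mean = 2457.9377

2457.9377


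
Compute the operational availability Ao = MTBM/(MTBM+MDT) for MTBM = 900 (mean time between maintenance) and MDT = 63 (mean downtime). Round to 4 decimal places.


MTBM = 900
MDT = 63
MTBM + MDT = 963
Ao = 900 / 963
Ao = 0.9346

0.9346


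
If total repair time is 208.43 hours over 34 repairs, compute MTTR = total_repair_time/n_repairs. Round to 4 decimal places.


total_repair_time = 208.43
n_repairs = 34
MTTR = 208.43 / 34
MTTR = 6.1303

6.1303


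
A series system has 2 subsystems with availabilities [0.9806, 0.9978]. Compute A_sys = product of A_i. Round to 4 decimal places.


Subsystems: [0.9806, 0.9978]
After subsystem 1 (A=0.9806): product = 0.9806
After subsystem 2 (A=0.9978): product = 0.9784
A_sys = 0.9784

0.9784


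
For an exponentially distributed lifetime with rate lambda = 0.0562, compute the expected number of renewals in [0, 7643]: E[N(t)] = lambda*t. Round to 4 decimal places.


lambda = 0.0562
t = 7643
E[N(t)] = lambda * t
E[N(t)] = 0.0562 * 7643
E[N(t)] = 429.5366

429.5366


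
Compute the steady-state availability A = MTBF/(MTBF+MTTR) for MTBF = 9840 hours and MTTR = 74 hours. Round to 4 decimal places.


MTBF = 9840
MTTR = 74
MTBF + MTTR = 9914
A = 9840 / 9914
A = 0.9925

0.9925


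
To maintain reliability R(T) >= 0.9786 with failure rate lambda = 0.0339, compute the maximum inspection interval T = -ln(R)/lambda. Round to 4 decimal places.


R_target = 0.9786
lambda = 0.0339
-ln(0.9786) = 0.0216
T = 0.0216 / 0.0339
T = 0.6381

0.6381


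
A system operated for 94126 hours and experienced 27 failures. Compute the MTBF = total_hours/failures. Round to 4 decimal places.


total_hours = 94126
failures = 27
MTBF = 94126 / 27
MTBF = 3486.1481

3486.1481


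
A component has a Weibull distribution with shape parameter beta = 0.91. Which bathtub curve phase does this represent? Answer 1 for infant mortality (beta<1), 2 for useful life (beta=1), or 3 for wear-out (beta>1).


beta = 0.91
Compare beta to 1:
beta < 1 => infant mortality (phase 1)
beta = 1 => useful life (phase 2)
beta > 1 => wear-out (phase 3)
Since beta = 0.91, this is infant mortality (decreasing failure rate)
Phase = 1

1


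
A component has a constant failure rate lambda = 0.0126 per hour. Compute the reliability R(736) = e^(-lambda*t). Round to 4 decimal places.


lambda = 0.0126
t = 736
lambda * t = 9.2736
R(t) = e^(-9.2736)
R(t) = 0.0001

0.0001


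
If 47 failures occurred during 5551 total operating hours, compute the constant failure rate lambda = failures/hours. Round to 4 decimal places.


failures = 47
total_hours = 5551
lambda = 47 / 5551
lambda = 0.0085

0.0085


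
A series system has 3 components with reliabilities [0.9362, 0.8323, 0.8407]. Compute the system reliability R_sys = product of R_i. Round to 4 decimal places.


Components: [0.9362, 0.8323, 0.8407]
After component 1 (R=0.9362): product = 0.9362
After component 2 (R=0.8323): product = 0.7792
After component 3 (R=0.8407): product = 0.6551
R_sys = 0.6551

0.6551


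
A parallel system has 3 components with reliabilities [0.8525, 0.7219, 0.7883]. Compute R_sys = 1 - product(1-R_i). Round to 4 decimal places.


Components: [0.8525, 0.7219, 0.7883]
(1 - 0.8525) = 0.1475, running product = 0.1475
(1 - 0.7219) = 0.2781, running product = 0.041
(1 - 0.7883) = 0.2117, running product = 0.0087
Product of (1-R_i) = 0.0087
R_sys = 1 - 0.0087 = 0.9913

0.9913


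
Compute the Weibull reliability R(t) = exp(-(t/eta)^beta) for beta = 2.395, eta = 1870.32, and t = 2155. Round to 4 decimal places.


beta = 2.395, eta = 1870.32, t = 2155
t/eta = 2155 / 1870.32 = 1.1522
(t/eta)^beta = 1.1522^2.395 = 1.404
R(t) = exp(-1.404)
R(t) = 0.2456

0.2456


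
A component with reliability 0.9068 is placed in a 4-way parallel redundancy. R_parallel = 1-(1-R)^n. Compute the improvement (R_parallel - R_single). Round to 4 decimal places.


R_single = 0.9068, n = 4
1 - R_single = 0.0932
(1 - R_single)^n = 0.0932^4 = 0.0001
R_parallel = 1 - 0.0001 = 0.9999
Improvement = 0.9999 - 0.9068
Improvement = 0.0931

0.0931


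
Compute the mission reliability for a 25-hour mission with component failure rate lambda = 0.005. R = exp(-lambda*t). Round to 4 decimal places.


lambda = 0.005
mission_time = 25
lambda * t = 0.005 * 25 = 0.125
R = exp(-0.125)
R = 0.8825

0.8825


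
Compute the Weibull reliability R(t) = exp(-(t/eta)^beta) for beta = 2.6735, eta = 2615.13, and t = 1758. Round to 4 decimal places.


beta = 2.6735, eta = 2615.13, t = 1758
t/eta = 1758 / 2615.13 = 0.6722
(t/eta)^beta = 0.6722^2.6735 = 0.3459
R(t) = exp(-0.3459)
R(t) = 0.7076

0.7076


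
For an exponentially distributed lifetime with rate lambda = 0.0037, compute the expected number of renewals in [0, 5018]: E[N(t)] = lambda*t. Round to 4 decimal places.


lambda = 0.0037
t = 5018
E[N(t)] = lambda * t
E[N(t)] = 0.0037 * 5018
E[N(t)] = 18.5666

18.5666


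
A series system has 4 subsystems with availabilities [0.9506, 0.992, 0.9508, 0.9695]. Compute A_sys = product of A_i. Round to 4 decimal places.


Subsystems: [0.9506, 0.992, 0.9508, 0.9695]
After subsystem 1 (A=0.9506): product = 0.9506
After subsystem 2 (A=0.992): product = 0.943
After subsystem 3 (A=0.9508): product = 0.8966
After subsystem 4 (A=0.9695): product = 0.8693
A_sys = 0.8693

0.8693


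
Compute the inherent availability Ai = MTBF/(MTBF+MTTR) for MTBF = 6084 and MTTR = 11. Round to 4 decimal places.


MTBF = 6084
MTTR = 11
MTBF + MTTR = 6095
Ai = 6084 / 6095
Ai = 0.9982

0.9982


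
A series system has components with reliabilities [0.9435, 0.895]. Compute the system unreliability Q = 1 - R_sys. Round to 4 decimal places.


Components: [0.9435, 0.895]
After component 1: product = 0.9435
After component 2: product = 0.8444
R_sys = 0.8444
Q = 1 - 0.8444 = 0.1556

0.1556


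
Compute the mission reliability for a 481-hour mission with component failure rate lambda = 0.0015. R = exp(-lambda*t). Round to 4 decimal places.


lambda = 0.0015
mission_time = 481
lambda * t = 0.0015 * 481 = 0.7215
R = exp(-0.7215)
R = 0.486

0.486


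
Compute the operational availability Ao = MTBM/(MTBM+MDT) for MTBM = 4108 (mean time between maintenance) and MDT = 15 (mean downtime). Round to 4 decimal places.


MTBM = 4108
MDT = 15
MTBM + MDT = 4123
Ao = 4108 / 4123
Ao = 0.9964

0.9964


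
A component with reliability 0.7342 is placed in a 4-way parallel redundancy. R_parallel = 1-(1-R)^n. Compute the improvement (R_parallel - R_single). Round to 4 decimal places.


R_single = 0.7342, n = 4
1 - R_single = 0.2658
(1 - R_single)^n = 0.2658^4 = 0.005
R_parallel = 1 - 0.005 = 0.995
Improvement = 0.995 - 0.7342
Improvement = 0.2608

0.2608


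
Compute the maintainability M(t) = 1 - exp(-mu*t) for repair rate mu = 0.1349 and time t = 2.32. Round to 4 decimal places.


mu = 0.1349, t = 2.32
mu * t = 0.1349 * 2.32 = 0.313
exp(-0.313) = 0.7313
M(t) = 1 - 0.7313
M(t) = 0.2687

0.2687


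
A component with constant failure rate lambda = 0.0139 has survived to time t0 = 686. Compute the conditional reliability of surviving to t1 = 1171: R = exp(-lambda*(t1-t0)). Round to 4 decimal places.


lambda = 0.0139
t0 = 686, t1 = 1171
t1 - t0 = 485
lambda * (t1-t0) = 0.0139 * 485 = 6.7415
R = exp(-6.7415)
R = 0.0012

0.0012


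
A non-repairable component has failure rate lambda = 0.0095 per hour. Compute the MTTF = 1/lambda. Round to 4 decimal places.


lambda = 0.0095
MTTF = 1 / 0.0095
MTTF = 105.2632

105.2632


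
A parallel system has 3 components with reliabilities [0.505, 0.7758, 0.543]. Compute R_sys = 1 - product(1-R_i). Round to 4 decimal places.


Components: [0.505, 0.7758, 0.543]
(1 - 0.505) = 0.495, running product = 0.495
(1 - 0.7758) = 0.2242, running product = 0.111
(1 - 0.543) = 0.457, running product = 0.0507
Product of (1-R_i) = 0.0507
R_sys = 1 - 0.0507 = 0.9493

0.9493


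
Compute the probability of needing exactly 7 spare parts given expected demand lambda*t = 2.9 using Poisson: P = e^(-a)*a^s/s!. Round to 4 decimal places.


a = 2.9, s = 7
e^(-a) = e^(-2.9) = 0.055
a^s = 2.9^7 = 1724.9876
s! = 5040
P = 0.055 * 1724.9876 / 5040
P = 0.0188

0.0188


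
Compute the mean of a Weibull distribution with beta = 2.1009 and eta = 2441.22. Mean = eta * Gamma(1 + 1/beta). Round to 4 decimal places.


beta = 2.1009, eta = 2441.22
1/beta = 0.476
1 + 1/beta = 1.476
Gamma(1.476) = 0.8857
Mean = 2441.22 * 0.8857
Mean = 2162.1668

2162.1668


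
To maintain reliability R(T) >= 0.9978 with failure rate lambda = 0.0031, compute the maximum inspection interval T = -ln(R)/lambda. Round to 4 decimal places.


R_target = 0.9978
lambda = 0.0031
-ln(0.9978) = 0.0022
T = 0.0022 / 0.0031
T = 0.7105

0.7105


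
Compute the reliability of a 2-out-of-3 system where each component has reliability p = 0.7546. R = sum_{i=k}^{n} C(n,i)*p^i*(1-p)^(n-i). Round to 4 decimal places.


k = 2, n = 3, p = 0.7546
i=2: C(3,2)=3 * 0.7546^2 * 0.2454^1 = 0.4192
i=3: C(3,3)=1 * 0.7546^3 * 0.2454^0 = 0.4297
R = sum of terms = 0.8489

0.8489


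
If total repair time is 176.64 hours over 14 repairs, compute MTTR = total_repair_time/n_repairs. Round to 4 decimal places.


total_repair_time = 176.64
n_repairs = 14
MTTR = 176.64 / 14
MTTR = 12.6171

12.6171


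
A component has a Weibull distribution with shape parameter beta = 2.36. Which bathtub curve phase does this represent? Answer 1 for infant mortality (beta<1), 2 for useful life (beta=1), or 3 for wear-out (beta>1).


beta = 2.36
Compare beta to 1:
beta < 1 => infant mortality (phase 1)
beta = 1 => useful life (phase 2)
beta > 1 => wear-out (phase 3)
Since beta = 2.36, this is wear-out (increasing failure rate)
Phase = 3

3


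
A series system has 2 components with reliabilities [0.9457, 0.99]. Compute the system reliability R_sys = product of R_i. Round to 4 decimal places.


Components: [0.9457, 0.99]
After component 1 (R=0.9457): product = 0.9457
After component 2 (R=0.99): product = 0.9362
R_sys = 0.9362

0.9362


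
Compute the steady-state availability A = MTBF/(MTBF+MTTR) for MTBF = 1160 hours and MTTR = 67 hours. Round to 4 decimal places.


MTBF = 1160
MTTR = 67
MTBF + MTTR = 1227
A = 1160 / 1227
A = 0.9454

0.9454


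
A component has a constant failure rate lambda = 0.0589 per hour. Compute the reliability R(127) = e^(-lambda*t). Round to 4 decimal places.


lambda = 0.0589
t = 127
lambda * t = 7.4803
R(t) = e^(-7.4803)
R(t) = 0.0006

0.0006


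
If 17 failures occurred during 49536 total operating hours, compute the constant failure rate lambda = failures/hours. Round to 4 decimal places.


failures = 17
total_hours = 49536
lambda = 17 / 49536
lambda = 0.0003

0.0003


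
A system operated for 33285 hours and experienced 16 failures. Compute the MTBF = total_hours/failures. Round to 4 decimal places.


total_hours = 33285
failures = 16
MTBF = 33285 / 16
MTBF = 2080.3125

2080.3125


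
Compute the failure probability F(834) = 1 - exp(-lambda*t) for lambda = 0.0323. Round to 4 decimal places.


lambda = 0.0323, t = 834
lambda * t = 26.9382
exp(-26.9382) = 0.0
F(t) = 1 - 0.0
F(t) = 1.0

1.0


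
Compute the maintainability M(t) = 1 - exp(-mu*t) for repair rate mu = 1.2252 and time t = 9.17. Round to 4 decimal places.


mu = 1.2252, t = 9.17
mu * t = 1.2252 * 9.17 = 11.2351
exp(-11.2351) = 0.0
M(t) = 1 - 0.0
M(t) = 1.0

1.0


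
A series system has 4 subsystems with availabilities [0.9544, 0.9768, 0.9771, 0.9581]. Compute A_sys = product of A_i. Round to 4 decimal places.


Subsystems: [0.9544, 0.9768, 0.9771, 0.9581]
After subsystem 1 (A=0.9544): product = 0.9544
After subsystem 2 (A=0.9768): product = 0.9323
After subsystem 3 (A=0.9771): product = 0.9109
After subsystem 4 (A=0.9581): product = 0.8727
A_sys = 0.8727

0.8727


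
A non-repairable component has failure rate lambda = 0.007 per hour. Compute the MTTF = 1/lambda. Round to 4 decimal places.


lambda = 0.007
MTTF = 1 / 0.007
MTTF = 142.8571

142.8571


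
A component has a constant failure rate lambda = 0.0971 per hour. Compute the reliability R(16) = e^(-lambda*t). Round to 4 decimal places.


lambda = 0.0971
t = 16
lambda * t = 1.5536
R(t) = e^(-1.5536)
R(t) = 0.2115

0.2115


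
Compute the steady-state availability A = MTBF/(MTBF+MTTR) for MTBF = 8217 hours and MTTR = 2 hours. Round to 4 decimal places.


MTBF = 8217
MTTR = 2
MTBF + MTTR = 8219
A = 8217 / 8219
A = 0.9998

0.9998


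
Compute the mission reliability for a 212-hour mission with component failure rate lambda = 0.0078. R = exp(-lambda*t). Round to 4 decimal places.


lambda = 0.0078
mission_time = 212
lambda * t = 0.0078 * 212 = 1.6536
R = exp(-1.6536)
R = 0.1914

0.1914


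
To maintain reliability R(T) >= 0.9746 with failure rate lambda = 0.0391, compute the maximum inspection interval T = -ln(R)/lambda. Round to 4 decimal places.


R_target = 0.9746
lambda = 0.0391
-ln(0.9746) = 0.0257
T = 0.0257 / 0.0391
T = 0.658

0.658


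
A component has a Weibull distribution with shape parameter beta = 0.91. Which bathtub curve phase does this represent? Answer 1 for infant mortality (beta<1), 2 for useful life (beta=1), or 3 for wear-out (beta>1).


beta = 0.91
Compare beta to 1:
beta < 1 => infant mortality (phase 1)
beta = 1 => useful life (phase 2)
beta > 1 => wear-out (phase 3)
Since beta = 0.91, this is infant mortality (decreasing failure rate)
Phase = 1

1


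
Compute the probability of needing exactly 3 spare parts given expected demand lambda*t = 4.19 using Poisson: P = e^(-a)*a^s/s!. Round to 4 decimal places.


a = 4.19, s = 3
e^(-a) = e^(-4.19) = 0.0151
a^s = 4.19^3 = 73.5601
s! = 6
P = 0.0151 * 73.5601 / 6
P = 0.1857

0.1857


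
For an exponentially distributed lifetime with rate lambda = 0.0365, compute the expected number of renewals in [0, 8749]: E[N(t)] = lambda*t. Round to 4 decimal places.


lambda = 0.0365
t = 8749
E[N(t)] = lambda * t
E[N(t)] = 0.0365 * 8749
E[N(t)] = 319.3385

319.3385


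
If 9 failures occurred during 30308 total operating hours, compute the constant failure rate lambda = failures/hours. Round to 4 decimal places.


failures = 9
total_hours = 30308
lambda = 9 / 30308
lambda = 0.0003

0.0003


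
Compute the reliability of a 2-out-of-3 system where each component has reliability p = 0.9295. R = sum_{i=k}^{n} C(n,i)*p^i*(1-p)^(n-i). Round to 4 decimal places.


k = 2, n = 3, p = 0.9295
i=2: C(3,2)=3 * 0.9295^2 * 0.0705^1 = 0.1827
i=3: C(3,3)=1 * 0.9295^3 * 0.0705^0 = 0.8031
R = sum of terms = 0.9858

0.9858


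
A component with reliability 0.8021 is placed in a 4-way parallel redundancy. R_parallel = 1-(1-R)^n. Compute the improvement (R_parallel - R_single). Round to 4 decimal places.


R_single = 0.8021, n = 4
1 - R_single = 0.1979
(1 - R_single)^n = 0.1979^4 = 0.0015
R_parallel = 1 - 0.0015 = 0.9985
Improvement = 0.9985 - 0.8021
Improvement = 0.1964

0.1964
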